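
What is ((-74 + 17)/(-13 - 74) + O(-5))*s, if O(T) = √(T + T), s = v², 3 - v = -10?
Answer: 3211/29 + 169*I*√10 ≈ 110.72 + 534.42*I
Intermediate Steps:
v = 13 (v = 3 - 1*(-10) = 3 + 10 = 13)
s = 169 (s = 13² = 169)
O(T) = √2*√T (O(T) = √(2*T) = √2*√T)
((-74 + 17)/(-13 - 74) + O(-5))*s = ((-74 + 17)/(-13 - 74) + √2*√(-5))*169 = (-57/(-87) + √2*(I*√5))*169 = (-57*(-1/87) + I*√10)*169 = (19/29 + I*√10)*169 = 3211/29 + 169*I*√10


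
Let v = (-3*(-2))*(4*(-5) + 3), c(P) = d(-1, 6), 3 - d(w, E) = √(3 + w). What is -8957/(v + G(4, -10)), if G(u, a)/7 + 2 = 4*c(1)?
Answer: -8957/17 + 62699*√2/136 ≈ 125.10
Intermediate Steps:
d(w, E) = 3 - √(3 + w)
c(P) = 3 - √2 (c(P) = 3 - √(3 - 1) = 3 - √2)
v = -102 (v = 6*(-20 + 3) = 6*(-17) = -102)
G(u, a) = 70 - 28*√2 (G(u, a) = -14 + 7*(4*(3 - √2)) = -14 + 7*(12 - 4*√2) = -14 + (84 - 28*√2) = 70 - 28*√2)
-8957/(v + G(4, -10)) = -8957/(-102 + (70 - 28*√2)) = -8957/(-32 - 28*√2)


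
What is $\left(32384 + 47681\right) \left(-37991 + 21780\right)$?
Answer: $-1297933715$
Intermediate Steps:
$\left(32384 + 47681\right) \left(-37991 + 21780\right) = 80065 \left(-16211\right) = -1297933715$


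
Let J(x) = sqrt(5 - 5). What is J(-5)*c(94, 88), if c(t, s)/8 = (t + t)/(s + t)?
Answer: 0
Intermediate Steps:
J(x) = 0 (J(x) = sqrt(0) = 0)
c(t, s) = 16*t/(s + t) (c(t, s) = 8*((t + t)/(s + t)) = 8*((2*t)/(s + t)) = 8*(2*t/(s + t)) = 16*t/(s + t))
J(-5)*c(94, 88) = 0*(16*94/(88 + 94)) = 0*(16*94/182) = 0*(16*94*(1/182)) = 0*(752/91) = 0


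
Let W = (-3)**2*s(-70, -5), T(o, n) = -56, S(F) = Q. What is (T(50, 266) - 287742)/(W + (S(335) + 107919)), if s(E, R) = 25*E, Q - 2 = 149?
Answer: -143899/46160 ≈ -3.1174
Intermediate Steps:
Q = 151 (Q = 2 + 149 = 151)
S(F) = 151
W = -15750 (W = (-3)**2*(25*(-70)) = 9*(-1750) = -15750)
(T(50, 266) - 287742)/(W + (S(335) + 107919)) = (-56 - 287742)/(-15750 + (151 + 107919)) = -287798/(-15750 + 108070) = -287798/92320 = -287798*1/92320 = -143899/46160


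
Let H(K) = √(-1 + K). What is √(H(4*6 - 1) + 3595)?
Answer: √(3595 + √22) ≈ 59.997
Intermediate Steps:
√(H(4*6 - 1) + 3595) = √(√(-1 + (4*6 - 1)) + 3595) = √(√(-1 + (24 - 1)) + 3595) = √(√(-1 + 23) + 3595) = √(√22 + 3595) = √(3595 + √22)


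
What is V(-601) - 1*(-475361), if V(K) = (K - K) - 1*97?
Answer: 475264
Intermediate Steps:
V(K) = -97 (V(K) = 0 - 97 = -97)
V(-601) - 1*(-475361) = -97 - 1*(-475361) = -97 + 475361 = 475264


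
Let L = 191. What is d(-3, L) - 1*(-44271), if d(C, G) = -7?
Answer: 44264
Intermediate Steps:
d(-3, L) - 1*(-44271) = -7 - 1*(-44271) = -7 + 44271 = 44264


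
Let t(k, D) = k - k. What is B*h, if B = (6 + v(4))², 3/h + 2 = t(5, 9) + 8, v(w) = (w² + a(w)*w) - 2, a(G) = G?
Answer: 648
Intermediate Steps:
v(w) = -2 + 2*w² (v(w) = (w² + w*w) - 2 = (w² + w²) - 2 = 2*w² - 2 = -2 + 2*w²)
t(k, D) = 0
h = ½ (h = 3/(-2 + (0 + 8)) = 3/(-2 + 8) = 3/6 = 3*(⅙) = ½ ≈ 0.50000)
B = 1296 (B = (6 + (-2 + 2*4²))² = (6 + (-2 + 2*16))² = (6 + (-2 + 32))² = (6 + 30)² = 36² = 1296)
B*h = 1296*(½) = 648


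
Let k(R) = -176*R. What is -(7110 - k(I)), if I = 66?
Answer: -18726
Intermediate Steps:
-(7110 - k(I)) = -(7110 - (-176)*66) = -(7110 - 1*(-11616)) = -(7110 + 11616) = -1*18726 = -18726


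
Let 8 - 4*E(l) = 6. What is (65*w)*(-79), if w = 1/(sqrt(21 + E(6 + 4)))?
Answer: -5135*sqrt(86)/43 ≈ -1107.4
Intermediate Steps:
E(l) = 1/2 (E(l) = 2 - 1/4*6 = 2 - 3/2 = 1/2)
w = sqrt(86)/43 (w = 1/(sqrt(21 + 1/2)) = 1/(sqrt(43/2)) = 1/(sqrt(86)/2) = sqrt(86)/43 ≈ 0.21567)
(65*w)*(-79) = (65*(sqrt(86)/43))*(-79) = (65*sqrt(86)/43)*(-79) = -5135*sqrt(86)/43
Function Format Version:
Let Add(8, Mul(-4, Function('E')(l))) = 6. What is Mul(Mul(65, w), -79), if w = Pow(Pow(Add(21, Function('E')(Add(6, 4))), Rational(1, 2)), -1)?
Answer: Mul(Rational(-5135, 43), Pow(86, Rational(1, 2))) ≈ -1107.4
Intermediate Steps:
Function('E')(l) = Rational(1, 2) (Function('E')(l) = Add(2, Mul(Rational(-1, 4), 6)) = Add(2, Rational(-3, 2)) = Rational(1, 2))
w = Mul(Rational(1, 43), Pow(86, Rational(1, 2))) (w = Pow(Pow(Add(21, Rational(1, 2)), Rational(1, 2)), -1) = Pow(Pow(Rational(43, 2), Rational(1, 2)), -1) = Pow(Mul(Rational(1, 2), Pow(86, Rational(1, 2))), -1) = Mul(Rational(1, 43), Pow(86, Rational(1, 2))) ≈ 0.21567)
Mul(Mul(65, w), -79) = Mul(Mul(65, Mul(Rational(1, 43), Pow(86, Rational(1, 2)))), -79) = Mul(Mul(Rational(65, 43), Pow(86, Rational(1, 2))), -79) = Mul(Rational(-5135, 43), Pow(86, Rational(1, 2)))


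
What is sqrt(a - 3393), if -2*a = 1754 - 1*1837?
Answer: I*sqrt(13406)/2 ≈ 57.892*I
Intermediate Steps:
a = 83/2 (a = -(1754 - 1*1837)/2 = -(1754 - 1837)/2 = -1/2*(-83) = 83/2 ≈ 41.500)
sqrt(a - 3393) = sqrt(83/2 - 3393) = sqrt(-6703/2) = I*sqrt(13406)/2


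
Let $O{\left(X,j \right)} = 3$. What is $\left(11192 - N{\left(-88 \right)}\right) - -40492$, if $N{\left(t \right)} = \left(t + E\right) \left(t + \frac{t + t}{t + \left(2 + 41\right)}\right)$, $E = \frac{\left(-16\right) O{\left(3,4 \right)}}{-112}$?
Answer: $\frac{13960868}{315} \approx 44320.0$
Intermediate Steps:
$E = \frac{3}{7}$ ($E = \frac{\left(-16\right) 3}{-112} = \left(-48\right) \left(- \frac{1}{112}\right) = \frac{3}{7} \approx 0.42857$)
$N{\left(t \right)} = \left(\frac{3}{7} + t\right) \left(t + \frac{2 t}{43 + t}\right)$ ($N{\left(t \right)} = \left(t + \frac{3}{7}\right) \left(t + \frac{t + t}{t + \left(2 + 41\right)}\right) = \left(\frac{3}{7} + t\right) \left(t + \frac{2 t}{t + 43}\right) = \left(\frac{3}{7} + t\right) \left(t + \frac{2 t}{43 + t}\right)$)
$\left(11192 - N{\left(-88 \right)}\right) - -40492 = \left(11192 - \frac{1}{7} \left(-88\right) \frac{1}{43 - 88} \left(135 + 7 \left(-88\right)^{2} + 318 \left(-88\right)\right)\right) - -40492 = \left(11192 - \frac{1}{7} \left(-88\right) \frac{1}{-45} \left(135 + 7 \cdot 7744 - 27984\right)\right) + 40492 = \left(11192 - \frac{1}{7} \left(-88\right) \left(- \frac{1}{45}\right) \left(135 + 54208 - 27984\right)\right) + 40492 = \left(11192 - \frac{1}{7} \left(-88\right) \left(- \frac{1}{45}\right) 26359\right) + 40492 = \left(11192 - \frac{2319592}{315}\right) + 40492 = \frac{1205888}{315} + 40492 = \frac{13960868}{315}$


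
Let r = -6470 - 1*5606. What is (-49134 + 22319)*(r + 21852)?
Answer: -262143440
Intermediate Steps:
r = -12076 (r = -6470 - 5606 = -12076)
(-49134 + 22319)*(r + 21852) = (-49134 + 22319)*(-12076 + 21852) = -26815*9776 = -262143440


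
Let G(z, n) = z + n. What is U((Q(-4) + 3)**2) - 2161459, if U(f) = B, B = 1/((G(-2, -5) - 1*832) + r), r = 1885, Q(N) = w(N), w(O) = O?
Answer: -2260886113/1046 ≈ -2.1615e+6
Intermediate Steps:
Q(N) = N
G(z, n) = n + z
B = 1/1046 (B = 1/(((-5 - 2) - 1*832) + 1885) = 1/((-7 - 832) + 1885) = 1/(-839 + 1885) = 1/1046 ≈ 0.00095602)
U(f) = 1/1046
U((Q(-4) + 3)**2) - 2161459 = 1/1046 - 2161459 = -2260886113/1046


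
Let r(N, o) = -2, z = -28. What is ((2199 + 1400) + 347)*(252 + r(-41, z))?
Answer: 986500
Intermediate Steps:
((2199 + 1400) + 347)*(252 + r(-41, z)) = ((2199 + 1400) + 347)*(252 - 2) = (3599 + 347)*250 = 3946*250 = 986500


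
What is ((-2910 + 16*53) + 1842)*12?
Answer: -2640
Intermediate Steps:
((-2910 + 16*53) + 1842)*12 = ((-2910 + 848) + 1842)*12 = (-2062 + 1842)*12 = -220*12 = -2640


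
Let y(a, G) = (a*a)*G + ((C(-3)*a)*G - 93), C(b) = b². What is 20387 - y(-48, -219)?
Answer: 430448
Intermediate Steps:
y(a, G) = -93 + G*a² + 9*G*a (y(a, G) = (a*a)*G + (((-3)²*a)*G - 93) = a²*G + ((9*a)*G - 93) = G*a² + (9*G*a - 93) = G*a² + (-93 + 9*G*a) = -93 + G*a² + 9*G*a)
20387 - y(-48, -219) = 20387 - (-93 - 219*(-48)² + 9*(-219)*(-48)) = 20387 - (-93 - 219*2304 + 94608) = 20387 - (-93 - 504576 + 94608) = 20387 - 1*(-410061) = 20387 + 410061 = 430448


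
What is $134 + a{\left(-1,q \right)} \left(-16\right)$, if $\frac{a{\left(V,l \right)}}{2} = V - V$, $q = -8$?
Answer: $134$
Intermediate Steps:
$a{\left(V,l \right)} = 0$ ($a{\left(V,l \right)} = 2 \left(V - V\right) = 2 \cdot 0 = 0$)
$134 + a{\left(-1,q \right)} \left(-16\right) = 134 + 0 \left(-16\right) = 134 + 0 = 134$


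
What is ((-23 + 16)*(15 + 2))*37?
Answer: -4403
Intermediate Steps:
((-23 + 16)*(15 + 2))*37 = -7*17*37 = -119*37 = -4403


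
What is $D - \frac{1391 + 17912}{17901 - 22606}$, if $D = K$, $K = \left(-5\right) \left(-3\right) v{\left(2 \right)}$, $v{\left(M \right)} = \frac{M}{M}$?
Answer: $\frac{89878}{4705} \approx 19.103$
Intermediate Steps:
$v{\left(M \right)} = 1$
$K = 15$ ($K = \left(-5\right) \left(-3\right) 1 = 15 \cdot 1 = 15$)
$D = 15$
$D - \frac{1391 + 17912}{17901 - 22606} = 15 - \frac{1391 + 17912}{17901 - 22606} = 15 - \frac{19303}{-4705} = 15 - 19303 \left(- \frac{1}{4705}\right) = 15 - - \frac{19303}{4705} = 15 + \frac{19303}{4705} = \frac{89878}{4705}$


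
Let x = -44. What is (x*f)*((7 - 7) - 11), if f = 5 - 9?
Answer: -1936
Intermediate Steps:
f = -4
(x*f)*((7 - 7) - 11) = (-44*(-4))*((7 - 7) - 11) = 176*(0 - 11) = 176*(-11) = -1936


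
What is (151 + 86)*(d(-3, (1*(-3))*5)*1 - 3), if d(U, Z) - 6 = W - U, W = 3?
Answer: 2133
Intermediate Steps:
d(U, Z) = 9 - U (d(U, Z) = 6 + (3 - U) = 9 - U)
(151 + 86)*(d(-3, (1*(-3))*5)*1 - 3) = (151 + 86)*((9 - 1*(-3))*1 - 3) = 237*((9 + 3)*1 - 3) = 237*(12*1 - 3) = 237*(12 - 3) = 237*9 = 2133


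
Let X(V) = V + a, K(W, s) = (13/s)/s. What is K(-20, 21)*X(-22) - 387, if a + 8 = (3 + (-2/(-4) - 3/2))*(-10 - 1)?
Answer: -171343/441 ≈ -388.53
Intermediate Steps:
K(W, s) = 13/s²
a = -30 (a = -8 + (3 + (-2/(-4) - 3/2))*(-10 - 1) = -8 + (3 + (-2*(-¼) - 3*½))*(-11) = -8 + (3 + (½ - 3/2))*(-11) = -8 + (3 - 1)*(-11) = -8 + 2*(-11) = -8 - 22 = -30)
X(V) = -30 + V (X(V) = V - 30 = -30 + V)
K(-20, 21)*X(-22) - 387 = (13/21²)*(-30 - 22) - 387 = (13*(1/441))*(-52) - 387 = (13/441)*(-52) - 387 = -676/441 - 387 = -171343/441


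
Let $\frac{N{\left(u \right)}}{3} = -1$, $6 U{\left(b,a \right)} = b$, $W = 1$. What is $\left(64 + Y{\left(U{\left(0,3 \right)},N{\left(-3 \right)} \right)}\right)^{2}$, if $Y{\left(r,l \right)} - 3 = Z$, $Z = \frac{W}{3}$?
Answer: $\frac{40804}{9} \approx 4533.8$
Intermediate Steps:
$U{\left(b,a \right)} = \frac{b}{6}$
$Z = \frac{1}{3}$ ($Z = 1 \cdot \frac{1}{3} = \frac{1}{3} \approx 0.33333$)
$N{\left(u \right)} = -3$ ($N{\left(u \right)} = 3 \left(-1\right) = -3$)
$Y{\left(r,l \right)} = \frac{10}{3}$ ($Y{\left(r,l \right)} = 3 + \frac{1}{3} = \frac{10}{3}$)
$\left(64 + Y{\left(U{\left(0,3 \right)},N{\left(-3 \right)} \right)}\right)^{2} = \left(64 + \frac{10}{3}\right)^{2} = \left(\frac{202}{3}\right)^{2} = \frac{40804}{9}$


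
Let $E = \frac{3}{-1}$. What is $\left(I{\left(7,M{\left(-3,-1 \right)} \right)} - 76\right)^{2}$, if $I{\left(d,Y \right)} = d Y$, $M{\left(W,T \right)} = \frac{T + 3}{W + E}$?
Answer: $\frac{55225}{9} \approx 6136.1$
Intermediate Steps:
$E = -3$ ($E = 3 \left(-1\right) = -3$)
$M{\left(W,T \right)} = \frac{3 + T}{-3 + W}$ ($M{\left(W,T \right)} = \frac{T + 3}{W - 3} = \frac{3 + T}{-3 + W}$)
$I{\left(d,Y \right)} = Y d$
$\left(I{\left(7,M{\left(-3,-1 \right)} \right)} - 76\right)^{2} = \left(\frac{3 - 1}{-3 - 3} \cdot 7 - 76\right)^{2} = \left(\frac{1}{-6} \cdot 2 \cdot 7 - 76\right)^{2} = \left(\left(- \frac{1}{6}\right) 2 \cdot 7 - 76\right)^{2} = \left(\left(- \frac{1}{3}\right) 7 - 76\right)^{2} = \left(- \frac{7}{3} - 76\right)^{2} = \left(- \frac{235}{3}\right)^{2} = \frac{55225}{9}$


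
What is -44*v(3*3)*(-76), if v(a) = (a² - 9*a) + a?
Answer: 30096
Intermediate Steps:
v(a) = a² - 8*a
-44*v(3*3)*(-76) = -44*3*3*(-8 + 3*3)*(-76) = -396*(-8 + 9)*(-76) = -396*(-76) = 30096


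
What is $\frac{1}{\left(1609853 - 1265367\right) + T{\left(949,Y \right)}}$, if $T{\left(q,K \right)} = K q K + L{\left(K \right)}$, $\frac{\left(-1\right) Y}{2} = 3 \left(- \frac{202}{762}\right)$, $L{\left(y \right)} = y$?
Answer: $\frac{16129}{5594963344} \approx 2.8828 \cdot 10^{-6}$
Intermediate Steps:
$Y = \frac{202}{127}$ ($Y = - 2 \cdot 3 \left(- \frac{202}{762}\right) = - 2 \cdot 3 \left(\left(-202\right) \frac{1}{762}\right) = - 2 \cdot 3 \left(- \frac{101}{381}\right) = \left(-2\right) \left(- \frac{101}{127}\right) = \frac{202}{127} \approx 1.5906$)
$T{\left(q,K \right)} = K + q K^{2}$ ($T{\left(q,K \right)} = K q K + K = q K^{2} + K = K + q K^{2}$)
$\frac{1}{\left(1609853 - 1265367\right) + T{\left(949,Y \right)}} = \frac{1}{\left(1609853 - 1265367\right) + \frac{202 \left(1 + \frac{202}{127} \cdot 949\right)}{127}} = \frac{1}{344486 + \frac{202 \left(1 + \frac{191698}{127}\right)}{127}} = \frac{1}{344486 + \frac{202}{127} \cdot \frac{191825}{127}} = \frac{1}{344486 + \frac{38748650}{16129}} = \frac{1}{\frac{5594963344}{16129}} = \frac{16129}{5594963344}$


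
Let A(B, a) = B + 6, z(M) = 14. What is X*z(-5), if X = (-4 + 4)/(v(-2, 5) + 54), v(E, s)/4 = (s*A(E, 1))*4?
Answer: 0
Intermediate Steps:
A(B, a) = 6 + B
v(E, s) = 16*s*(6 + E) (v(E, s) = 4*((s*(6 + E))*4) = 4*(4*s*(6 + E)) = 16*s*(6 + E))
X = 0 (X = (-4 + 4)/(16*5*(6 - 2) + 54) = 0/(16*5*4 + 54) = 0/(320 + 54) = 0/374 = 0*(1/374) = 0)
X*z(-5) = 0*14 = 0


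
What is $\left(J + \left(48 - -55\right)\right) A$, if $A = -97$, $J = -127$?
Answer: $2328$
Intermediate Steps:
$\left(J + \left(48 - -55\right)\right) A = \left(-127 + \left(48 - -55\right)\right) \left(-97\right) = \left(-127 + \left(48 + 55\right)\right) \left(-97\right) = \left(-127 + 103\right) \left(-97\right) = \left(-24\right) \left(-97\right) = 2328$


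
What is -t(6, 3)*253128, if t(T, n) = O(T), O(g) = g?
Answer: -1518768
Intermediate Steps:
t(T, n) = T
-t(6, 3)*253128 = -6*253128 = -1*1518768 = -1518768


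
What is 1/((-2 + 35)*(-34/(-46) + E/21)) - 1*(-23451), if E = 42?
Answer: 48754652/2079 ≈ 23451.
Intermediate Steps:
1/((-2 + 35)*(-34/(-46) + E/21)) - 1*(-23451) = 1/((-2 + 35)*(-34/(-46) + 42/21)) - 1*(-23451) = 1/(33*(-34*(-1/46) + 42*(1/21))) + 23451 = 1/(33*(17/23 + 2)) + 23451 = 1/(33*(63/23)) + 23451 = 1/(2079/23) + 23451 = 23/2079 + 23451 = 48754652/2079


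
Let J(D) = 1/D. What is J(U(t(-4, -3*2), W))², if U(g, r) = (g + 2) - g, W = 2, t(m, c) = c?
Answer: ¼ ≈ 0.25000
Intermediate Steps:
U(g, r) = 2 (U(g, r) = (2 + g) - g = 2)
J(U(t(-4, -3*2), W))² = (1/2)² = (½)² = ¼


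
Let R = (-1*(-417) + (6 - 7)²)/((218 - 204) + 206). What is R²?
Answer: 361/100 ≈ 3.6100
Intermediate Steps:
R = 19/10 (R = (417 + (-1)²)/(14 + 206) = (417 + 1)/220 = 418*(1/220) = 19/10 ≈ 1.9000)
R² = (19/10)² = 361/100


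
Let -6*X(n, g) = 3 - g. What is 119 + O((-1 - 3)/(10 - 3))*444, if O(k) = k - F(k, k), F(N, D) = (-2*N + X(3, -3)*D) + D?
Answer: -4495/7 ≈ -642.14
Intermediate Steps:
X(n, g) = -1/2 + g/6 (X(n, g) = -(3 - g)/6 = -1/2 + g/6)
F(N, D) = -2*N (F(N, D) = (-2*N + (-1/2 + (1/6)*(-3))*D) + D = (-2*N + (-1/2 - 1/2)*D) + D = (-2*N - D) + D = (-D - 2*N) + D = -2*N)
O(k) = 3*k (O(k) = k - (-2)*k = k + 2*k = 3*k)
119 + O((-1 - 3)/(10 - 3))*444 = 119 + (3*((-1 - 3)/(10 - 3)))*444 = 119 + (3*(-4/7))*444 = 119 - 12/7*444 = 119 - 5328/7 = -4495/7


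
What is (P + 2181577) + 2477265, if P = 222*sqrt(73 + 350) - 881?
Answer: 4657961 + 666*sqrt(47) ≈ 4.6625e+6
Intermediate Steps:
P = -881 + 666*sqrt(47) (P = 222*sqrt(423) - 881 = 222*(3*sqrt(47)) - 881 = 666*sqrt(47) - 881 = -881 + 666*sqrt(47) ≈ 3684.9)
(P + 2181577) + 2477265 = ((-881 + 666*sqrt(47)) + 2181577) + 2477265 = (2180696 + 666*sqrt(47)) + 2477265 = 4657961 + 666*sqrt(47)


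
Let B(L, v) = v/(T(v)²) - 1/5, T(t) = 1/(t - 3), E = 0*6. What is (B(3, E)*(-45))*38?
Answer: 342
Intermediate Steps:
E = 0
T(t) = 1/(-3 + t)
B(L, v) = -⅕ + v*(-3 + v)² (B(L, v) = v/((1/(-3 + v))²) - 1/5 = v/((-3 + v)⁻²) - 1*⅕ = v*(-3 + v)² - ⅕ = -⅕ + v*(-3 + v)²)
(B(3, E)*(-45))*38 = ((-⅕ + 0*(-3 + 0)²)*(-45))*38 = ((-⅕ + 0*(-3)²)*(-45))*38 = ((-⅕ + 0*9)*(-45))*38 = ((-⅕ + 0)*(-45))*38 = -⅕*(-45)*38 = 9*38 = 342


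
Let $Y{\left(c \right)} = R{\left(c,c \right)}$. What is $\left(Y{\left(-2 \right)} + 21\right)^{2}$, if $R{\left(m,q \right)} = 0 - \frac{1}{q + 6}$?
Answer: $\frac{6889}{16} \approx 430.56$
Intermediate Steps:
$R{\left(m,q \right)} = - \frac{1}{6 + q}$ ($R{\left(m,q \right)} = 0 - \frac{1}{6 + q} = - \frac{1}{6 + q}$)
$Y{\left(c \right)} = - \frac{1}{6 + c}$
$\left(Y{\left(-2 \right)} + 21\right)^{2} = \left(- \frac{1}{6 - 2} + 21\right)^{2} = \left(- \frac{1}{4} + 21\right)^{2} = \left(\frac{83}{4}\right)^{2} = \frac{6889}{16}$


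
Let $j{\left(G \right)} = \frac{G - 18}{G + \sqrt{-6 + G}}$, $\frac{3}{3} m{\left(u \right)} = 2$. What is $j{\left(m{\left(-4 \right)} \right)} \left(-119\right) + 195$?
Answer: $671 - 476 i \approx 671.0 - 476.0 i$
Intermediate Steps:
$m{\left(u \right)} = 2$
$j{\left(G \right)} = \frac{-18 + G}{G + \sqrt{-6 + G}}$
$j{\left(m{\left(-4 \right)} \right)} \left(-119\right) + 195 = \frac{-18 + 2}{2 + \sqrt{-6 + 2}} \left(-119\right) + 195 = \frac{1}{2 + \sqrt{-4}} \left(-16\right) \left(-119\right) + 195 = \frac{1}{2 + 2 i} \left(-16\right) \left(-119\right) + 195 = \frac{2 - 2 i}{8} \left(-16\right) \left(-119\right) + 195 = - 2 \left(2 - 2 i\right) \left(-119\right) + 195 = 238 \left(2 - 2 i\right) + 195 = 195 + 238 \left(2 - 2 i\right)$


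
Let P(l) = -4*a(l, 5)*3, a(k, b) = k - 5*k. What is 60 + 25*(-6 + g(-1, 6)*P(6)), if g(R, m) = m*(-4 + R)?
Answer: -216090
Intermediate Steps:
a(k, b) = -4*k
P(l) = 48*l (P(l) = -(-16)*l*3 = (16*l)*3 = 48*l)
60 + 25*(-6 + g(-1, 6)*P(6)) = 60 + 25*(-6 + (6*(-4 - 1))*(48*6)) = 60 + 25*(-6 + (6*(-5))*288) = 60 + 25*(-6 - 30*288) = 60 + 25*(-6 - 8640) = 60 + 25*(-8646) = 60 - 216150 = -216090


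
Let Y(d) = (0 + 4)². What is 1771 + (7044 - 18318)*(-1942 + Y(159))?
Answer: 21715495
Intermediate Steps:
Y(d) = 16 (Y(d) = 4² = 16)
1771 + (7044 - 18318)*(-1942 + Y(159)) = 1771 + (7044 - 18318)*(-1942 + 16) = 1771 - 11274*(-1926) = 1771 + 21713724 = 21715495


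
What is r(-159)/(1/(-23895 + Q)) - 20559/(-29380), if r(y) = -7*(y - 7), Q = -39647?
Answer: -2169295900961/29380 ≈ -7.3836e+7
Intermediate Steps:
r(y) = 49 - 7*y (r(y) = -7*(-7 + y) = 49 - 7*y)
r(-159)/(1/(-23895 + Q)) - 20559/(-29380) = (49 - 7*(-159))/(1/(-23895 - 39647)) - 20559/(-29380) = (49 + 1113)/(1/(-63542)) - 20559*(-1/29380) = 1162/(-1/63542) + 20559/29380 = 1162*(-63542) + 20559/29380 = -73835804 + 20559/29380 = -2169295900961/29380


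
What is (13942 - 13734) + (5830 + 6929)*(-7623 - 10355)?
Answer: -229381094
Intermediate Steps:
(13942 - 13734) + (5830 + 6929)*(-7623 - 10355) = 208 + 12759*(-17978) = 208 - 229381302 = -229381094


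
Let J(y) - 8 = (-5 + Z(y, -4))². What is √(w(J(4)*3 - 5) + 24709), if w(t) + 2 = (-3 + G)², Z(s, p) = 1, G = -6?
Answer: 2*√6197 ≈ 157.44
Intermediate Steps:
J(y) = 24 (J(y) = 8 + (-5 + 1)² = 8 + (-4)² = 8 + 16 = 24)
w(t) = 79 (w(t) = -2 + (-3 - 6)² = -2 + (-9)² = -2 + 81 = 79)
√(w(J(4)*3 - 5) + 24709) = √(79 + 24709) = √24788 = 2*√6197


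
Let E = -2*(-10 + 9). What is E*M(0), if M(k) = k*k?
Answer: 0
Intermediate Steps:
M(k) = k²
E = 2 (E = -2*(-1) = -1*(-2) = 2)
E*M(0) = 2*0² = 2*0 = 0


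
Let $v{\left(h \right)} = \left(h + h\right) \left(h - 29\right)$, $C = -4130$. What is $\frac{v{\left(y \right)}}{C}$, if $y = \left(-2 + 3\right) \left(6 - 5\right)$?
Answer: $\frac{4}{295} \approx 0.013559$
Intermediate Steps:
$y = 1$ ($y = 1 \left(6 - 5\right) = 1 \cdot 1 = 1$)
$v{\left(h \right)} = 2 h \left(-29 + h\right)$
$\frac{v{\left(y \right)}}{C} = \frac{2 \cdot 1 \left(-29 + 1\right)}{-4130} = 2 \cdot 1 \left(-28\right) \left(- \frac{1}{4130}\right) = \left(-56\right) \left(- \frac{1}{4130}\right) = \frac{4}{295}$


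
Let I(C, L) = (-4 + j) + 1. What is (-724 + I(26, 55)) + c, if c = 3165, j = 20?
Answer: 2458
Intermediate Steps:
I(C, L) = 17 (I(C, L) = (-4 + 20) + 1 = 16 + 1 = 17)
(-724 + I(26, 55)) + c = (-724 + 17) + 3165 = -707 + 3165 = 2458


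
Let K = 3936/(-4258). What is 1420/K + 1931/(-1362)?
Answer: -57241269/37228 ≈ -1537.6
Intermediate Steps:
K = -1968/2129 (K = 3936*(-1/4258) = -1968/2129 ≈ -0.92438)
1420/K + 1931/(-1362) = 1420/(-1968/2129) + 1931/(-1362) = 1420*(-2129/1968) + 1931*(-1/1362) = -755795/492 - 1931/1362 = -57241269/37228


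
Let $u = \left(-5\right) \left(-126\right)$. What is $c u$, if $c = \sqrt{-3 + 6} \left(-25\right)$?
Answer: $- 15750 \sqrt{3} \approx -27280.0$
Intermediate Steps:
$u = 630$
$c = - 25 \sqrt{3}$ ($c = \sqrt{3} \left(-25\right) = - 25 \sqrt{3} \approx -43.301$)
$c u = - 25 \sqrt{3} \cdot 630 = - 15750 \sqrt{3}$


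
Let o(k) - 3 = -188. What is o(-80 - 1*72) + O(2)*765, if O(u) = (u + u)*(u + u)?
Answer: 12055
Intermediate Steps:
o(k) = -185 (o(k) = 3 - 188 = -185)
O(u) = 4*u**2 (O(u) = (2*u)*(2*u) = 4*u**2)
o(-80 - 1*72) + O(2)*765 = -185 + (4*2**2)*765 = -185 + (4*4)*765 = -185 + 16*765 = -185 + 12240 = 12055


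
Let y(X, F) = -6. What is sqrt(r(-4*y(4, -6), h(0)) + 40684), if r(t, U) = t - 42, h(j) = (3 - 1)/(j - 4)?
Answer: sqrt(40666) ≈ 201.66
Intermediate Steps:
h(j) = 2/(-4 + j)
r(t, U) = -42 + t
sqrt(r(-4*y(4, -6), h(0)) + 40684) = sqrt((-42 - 4*(-6)) + 40684) = sqrt((-42 + 24) + 40684) = sqrt(-18 + 40684) = sqrt(40666)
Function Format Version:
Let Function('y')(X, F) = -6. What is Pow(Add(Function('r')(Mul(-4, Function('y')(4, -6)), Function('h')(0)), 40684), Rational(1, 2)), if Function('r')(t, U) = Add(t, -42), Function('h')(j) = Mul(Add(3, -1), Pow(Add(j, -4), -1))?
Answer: Pow(40666, Rational(1, 2)) ≈ 201.66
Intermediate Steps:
Function('h')(j) = Mul(2, Pow(Add(-4, j), -1))
Function('r')(t, U) = Add(-42, t)
Pow(Add(Function('r')(Mul(-4, Function('y')(4, -6)), Function('h')(0)), 40684), Rational(1, 2)) = Pow(Add(Add(-42, Mul(-4, -6)), 40684), Rational(1, 2)) = Pow(Add(Add(-42, 24), 40684), Rational(1, 2)) = Pow(Add(-18, 40684), Rational(1, 2)) = Pow(40666, Rational(1, 2))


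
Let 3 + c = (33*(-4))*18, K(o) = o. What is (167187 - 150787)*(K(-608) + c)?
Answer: -48986800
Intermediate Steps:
c = -2379 (c = -3 + (33*(-4))*18 = -3 - 132*18 = -3 - 2376 = -2379)
(167187 - 150787)*(K(-608) + c) = (167187 - 150787)*(-608 - 2379) = 16400*(-2987) = -48986800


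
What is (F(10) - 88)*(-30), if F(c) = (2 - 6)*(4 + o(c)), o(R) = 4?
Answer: 3600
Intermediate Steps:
F(c) = -32 (F(c) = (2 - 6)*(4 + 4) = -4*8 = -32)
(F(10) - 88)*(-30) = (-32 - 88)*(-30) = -120*(-30) = 3600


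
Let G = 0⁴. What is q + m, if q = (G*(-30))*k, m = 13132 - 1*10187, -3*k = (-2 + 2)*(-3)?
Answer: 2945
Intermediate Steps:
G = 0
k = 0 (k = -(-2 + 2)*(-3)/3 = -0*(-3) = -⅓*0 = 0)
m = 2945 (m = 13132 - 10187 = 2945)
q = 0 (q = (0*(-30))*0 = 0*0 = 0)
q + m = 0 + 2945 = 2945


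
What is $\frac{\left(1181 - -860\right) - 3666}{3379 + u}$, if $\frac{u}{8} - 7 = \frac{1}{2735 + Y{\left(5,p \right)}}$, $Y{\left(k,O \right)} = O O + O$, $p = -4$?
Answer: $- \frac{4463875}{9435953} \approx -0.47307$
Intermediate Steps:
$Y{\left(k,O \right)} = O + O^{2}$ ($Y{\left(k,O \right)} = O^{2} + O = O + O^{2}$)
$u = \frac{153840}{2747}$ ($u = 56 + \frac{8}{2735 - 4 \left(1 - 4\right)} = 56 + \frac{8}{2735 - -12} = 56 + \frac{8}{2735 + 12} = 56 + \frac{8}{2747} = \frac{153840}{2747} \approx 56.003$)
$\frac{\left(1181 - -860\right) - 3666}{3379 + u} = \frac{\left(1181 - -860\right) - 3666}{3379 + \frac{153840}{2747}} = \frac{\left(1181 + 860\right) - 3666}{\frac{9435953}{2747}} = \left(2041 - 3666\right) \frac{2747}{9435953} = \left(-1625\right) \frac{2747}{9435953} = - \frac{4463875}{9435953}$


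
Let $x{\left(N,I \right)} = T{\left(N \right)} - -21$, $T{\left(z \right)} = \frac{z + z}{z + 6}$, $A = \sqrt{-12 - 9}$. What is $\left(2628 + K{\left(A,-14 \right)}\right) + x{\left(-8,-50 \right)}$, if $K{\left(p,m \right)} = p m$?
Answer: $2657 - 14 i \sqrt{21} \approx 2657.0 - 64.156 i$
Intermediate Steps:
$A = i \sqrt{21}$ ($A = \sqrt{-21} = i \sqrt{21} \approx 4.5826 i$)
$T{\left(z \right)} = \frac{2 z}{6 + z}$
$x{\left(N,I \right)} = 21 + \frac{2 N}{6 + N}$ ($x{\left(N,I \right)} = \frac{2 N}{6 + N} - -21 = \frac{2 N}{6 + N} + 21 = 21 + \frac{2 N}{6 + N}$)
$K{\left(p,m \right)} = m p$
$\left(2628 + K{\left(A,-14 \right)}\right) + x{\left(-8,-50 \right)} = \left(2628 - 14 i \sqrt{21}\right) + \frac{126 + 23 \left(-8\right)}{6 - 8} = \left(2628 - 14 i \sqrt{21}\right) + \frac{126 - 184}{-2} = \left(2628 - 14 i \sqrt{21}\right) - -29 = \left(2628 - 14 i \sqrt{21}\right) + 29 = 2657 - 14 i \sqrt{21}$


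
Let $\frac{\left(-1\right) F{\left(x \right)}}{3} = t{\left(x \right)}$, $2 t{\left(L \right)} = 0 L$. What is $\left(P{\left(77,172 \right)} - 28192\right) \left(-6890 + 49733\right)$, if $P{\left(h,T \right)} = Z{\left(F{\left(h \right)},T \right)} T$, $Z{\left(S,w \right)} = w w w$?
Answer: $37495545128352$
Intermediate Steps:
$t{\left(L \right)} = 0$ ($t{\left(L \right)} = \frac{0 L}{2} = \frac{1}{2} \cdot 0 = 0$)
$F{\left(x \right)} = 0$ ($F{\left(x \right)} = \left(-3\right) 0 = 0$)
$Z{\left(S,w \right)} = w^{3}$ ($Z{\left(S,w \right)} = w^{2} w = w^{3}$)
$P{\left(h,T \right)} = T^{4}$ ($P{\left(h,T \right)} = T^{3} T = T^{4}$)
$\left(P{\left(77,172 \right)} - 28192\right) \left(-6890 + 49733\right) = \left(172^{4} - 28192\right) \left(-6890 + 49733\right) = \left(875213056 - 28192\right) 42843 = 875184864 \cdot 42843 = 37495545128352$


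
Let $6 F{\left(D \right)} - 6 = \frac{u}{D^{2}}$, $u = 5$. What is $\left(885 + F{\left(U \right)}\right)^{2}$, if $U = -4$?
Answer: $\frac{7235373721}{9216} \approx 7.8509 \cdot 10^{5}$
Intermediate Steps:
$F{\left(D \right)} = 1 + \frac{5}{6 D^{2}}$ ($F{\left(D \right)} = 1 + \frac{5 \frac{1}{D^{2}}}{6} = 1 + \frac{5}{6 D^{2}}$)
$\left(885 + F{\left(U \right)}\right)^{2} = \left(885 + \left(1 + \frac{5}{6 \cdot 16}\right)\right)^{2} = \left(885 + \left(1 + \frac{5}{6} \cdot \frac{1}{16}\right)\right)^{2} = \left(885 + \left(1 + \frac{5}{96}\right)\right)^{2} = \left(885 + \frac{101}{96}\right)^{2} = \left(\frac{85061}{96}\right)^{2} = \frac{7235373721}{9216}$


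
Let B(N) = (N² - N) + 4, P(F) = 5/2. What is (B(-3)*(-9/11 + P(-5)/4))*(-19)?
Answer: 646/11 ≈ 58.727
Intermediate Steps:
P(F) = 5/2 (P(F) = 5*(½) = 5/2)
B(N) = 4 + N² - N
(B(-3)*(-9/11 + P(-5)/4))*(-19) = ((4 + (-3)² - 1*(-3))*(-9/11 + (5/2)/4))*(-19) = ((4 + 9 + 3)*(-9*1/11 + (5/2)*(¼)))*(-19) = (16*(-9/11 + 5/8))*(-19) = (16*(-17/88))*(-19) = -34/11*(-19) = 646/11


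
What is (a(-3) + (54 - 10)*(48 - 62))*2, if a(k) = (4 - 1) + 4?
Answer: -1218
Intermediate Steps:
a(k) = 7 (a(k) = 3 + 4 = 7)
(a(-3) + (54 - 10)*(48 - 62))*2 = (7 + (54 - 10)*(48 - 62))*2 = (7 + 44*(-14))*2 = (7 - 616)*2 = -609*2 = -1218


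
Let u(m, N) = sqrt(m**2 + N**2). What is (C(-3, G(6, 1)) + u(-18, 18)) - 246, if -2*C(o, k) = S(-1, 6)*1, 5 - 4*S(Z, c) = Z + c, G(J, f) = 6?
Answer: -246 + 18*sqrt(2) ≈ -220.54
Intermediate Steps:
S(Z, c) = 5/4 - Z/4 - c/4 (S(Z, c) = 5/4 - (Z + c)/4 = 5/4 + (-Z/4 - c/4) = 5/4 - Z/4 - c/4)
u(m, N) = sqrt(N**2 + m**2)
C(o, k) = 0 (C(o, k) = -(5/4 - 1/4*(-1) - 1/4*6)/2 = -(5/4 + 1/4 - 3/2)/2 = -0 = -1/2*0 = 0)
(C(-3, G(6, 1)) + u(-18, 18)) - 246 = (0 + sqrt(18**2 + (-18)**2)) - 246 = (0 + sqrt(324 + 324)) - 246 = (0 + sqrt(648)) - 246 = (0 + 18*sqrt(2)) - 246 = 18*sqrt(2) - 246 = -246 + 18*sqrt(2)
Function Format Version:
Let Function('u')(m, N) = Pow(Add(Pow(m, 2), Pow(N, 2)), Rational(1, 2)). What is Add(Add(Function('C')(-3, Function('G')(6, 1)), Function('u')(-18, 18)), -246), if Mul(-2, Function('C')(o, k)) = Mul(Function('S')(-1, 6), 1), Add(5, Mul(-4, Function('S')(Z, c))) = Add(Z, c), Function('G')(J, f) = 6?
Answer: Add(-246, Mul(18, Pow(2, Rational(1, 2)))) ≈ -220.54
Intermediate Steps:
Function('S')(Z, c) = Add(Rational(5, 4), Mul(Rational(-1, 4), Z), Mul(Rational(-1, 4), c)) (Function('S')(Z, c) = Add(Rational(5, 4), Mul(Rational(-1, 4), Add(Z, c))) = Add(Rational(5, 4), Add(Mul(Rational(-1, 4), Z), Mul(Rational(-1, 4), c))) = Add(Rational(5, 4), Mul(Rational(-1, 4), Z), Mul(Rational(-1, 4), c)))
Function('u')(m, N) = Pow(Add(Pow(N, 2), Pow(m, 2)), Rational(1, 2))
Function('C')(o, k) = 0 (Function('C')(o, k) = Mul(Rational(-1, 2), Mul(Add(Rational(5, 4), Mul(Rational(-1, 4), -1), Mul(Rational(-1, 4), 6)), 1)) = Mul(Rational(-1, 2), Mul(Add(Rational(5, 4), Rational(1, 4), Rational(-3, 2)), 1)) = Mul(Rational(-1, 2), Mul(0, 1)) = Mul(Rational(-1, 2), 0) = 0)
Add(Add(Function('C')(-3, Function('G')(6, 1)), Function('u')(-18, 18)), -246) = Add(Add(0, Pow(Add(Pow(18, 2), Pow(-18, 2)), Rational(1, 2))), -246) = Add(Add(0, Pow(Add(324, 324), Rational(1, 2))), -246) = Add(Add(0, Pow(648, Rational(1, 2))), -246) = Add(Add(0, Mul(18, Pow(2, Rational(1, 2)))), -246) = Add(Mul(18, Pow(2, Rational(1, 2))), -246) = Add(-246, Mul(18, Pow(2, Rational(1, 2))))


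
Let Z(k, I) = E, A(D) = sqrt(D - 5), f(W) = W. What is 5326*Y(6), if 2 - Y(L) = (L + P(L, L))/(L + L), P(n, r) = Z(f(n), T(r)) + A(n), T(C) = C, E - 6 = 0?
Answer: 29293/6 ≈ 4882.2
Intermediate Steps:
E = 6 (E = 6 + 0 = 6)
A(D) = sqrt(-5 + D)
Z(k, I) = 6
P(n, r) = 6 + sqrt(-5 + n)
Y(L) = 2 - (6 + L + sqrt(-5 + L))/(2*L) (Y(L) = 2 - (L + (6 + sqrt(-5 + L)))/(L + L) = 2 - (6 + L + sqrt(-5 + L))/(2*L))
5326*Y(6) = 5326*((1/2)*(-6 - sqrt(-5 + 6) + 3*6)/6) = 5326*((1/2)*(1/6)*(-6 - sqrt(1) + 18)) = 5326*((1/2)*(1/6)*(-6 - 1*1 + 18)) = 5326*((1/2)*(1/6)*(-6 - 1 + 18)) = 5326*((1/2)*(1/6)*11) = 5326*(11/12) = 29293/6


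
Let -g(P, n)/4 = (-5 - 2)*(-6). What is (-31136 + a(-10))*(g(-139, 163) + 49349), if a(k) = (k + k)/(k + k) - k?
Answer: -1530758625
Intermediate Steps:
g(P, n) = -168 (g(P, n) = -4*(-5 - 2)*(-6) = -(-28)*(-6) = -4*42 = -168)
a(k) = 1 - k (a(k) = (2*k)/((2*k)) - k = (2*k)*(1/(2*k)) - k = 1 - k)
(-31136 + a(-10))*(g(-139, 163) + 49349) = (-31136 + (1 - 1*(-10)))*(-168 + 49349) = (-31136 + (1 + 10))*49181 = (-31136 + 11)*49181 = -31125*49181 = -1530758625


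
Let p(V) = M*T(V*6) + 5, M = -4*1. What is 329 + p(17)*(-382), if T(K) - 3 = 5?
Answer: 10643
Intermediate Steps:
T(K) = 8 (T(K) = 3 + 5 = 8)
M = -4
p(V) = -27 (p(V) = -4*8 + 5 = -32 + 5 = -27)
329 + p(17)*(-382) = 329 - 27*(-382) = 329 + 10314 = 10643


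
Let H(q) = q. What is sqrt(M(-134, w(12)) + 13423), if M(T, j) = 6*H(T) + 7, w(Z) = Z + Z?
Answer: sqrt(12626) ≈ 112.37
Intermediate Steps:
w(Z) = 2*Z
M(T, j) = 7 + 6*T (M(T, j) = 6*T + 7 = 7 + 6*T)
sqrt(M(-134, w(12)) + 13423) = sqrt((7 + 6*(-134)) + 13423) = sqrt((7 - 804) + 13423) = sqrt(-797 + 13423) = sqrt(12626)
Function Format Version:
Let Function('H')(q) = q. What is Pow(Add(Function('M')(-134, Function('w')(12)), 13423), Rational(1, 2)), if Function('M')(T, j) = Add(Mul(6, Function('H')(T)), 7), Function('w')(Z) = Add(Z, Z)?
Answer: Pow(12626, Rational(1, 2)) ≈ 112.37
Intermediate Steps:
Function('w')(Z) = Mul(2, Z)
Function('M')(T, j) = Add(7, Mul(6, T)) (Function('M')(T, j) = Add(Mul(6, T), 7) = Add(7, Mul(6, T)))
Pow(Add(Function('M')(-134, Function('w')(12)), 13423), Rational(1, 2)) = Pow(Add(Add(7, Mul(6, -134)), 13423), Rational(1, 2)) = Pow(Add(Add(7, -804), 13423), Rational(1, 2)) = Pow(Add(-797, 13423), Rational(1, 2)) = Pow(12626, Rational(1, 2))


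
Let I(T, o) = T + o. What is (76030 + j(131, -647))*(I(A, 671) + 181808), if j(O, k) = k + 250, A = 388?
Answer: 13830779811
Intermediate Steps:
j(O, k) = 250 + k
(76030 + j(131, -647))*(I(A, 671) + 181808) = (76030 + (250 - 647))*((388 + 671) + 181808) = (76030 - 397)*(1059 + 181808) = 75633*182867 = 13830779811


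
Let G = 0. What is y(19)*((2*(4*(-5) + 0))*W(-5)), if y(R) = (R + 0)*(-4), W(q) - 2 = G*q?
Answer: 6080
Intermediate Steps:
W(q) = 2 (W(q) = 2 + 0*q = 2 + 0 = 2)
y(R) = -4*R (y(R) = R*(-4) = -4*R)
y(19)*((2*(4*(-5) + 0))*W(-5)) = (-4*19)*((2*(4*(-5) + 0))*2) = -76*2*(-20 + 0)*2 = -76*2*(-20)*2 = -(-3040)*2 = -76*(-80) = 6080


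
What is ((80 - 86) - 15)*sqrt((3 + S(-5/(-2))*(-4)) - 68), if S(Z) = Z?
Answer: -105*I*sqrt(3) ≈ -181.87*I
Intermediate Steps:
((80 - 86) - 15)*sqrt((3 + S(-5/(-2))*(-4)) - 68) = ((80 - 86) - 15)*sqrt((3 - 5/(-2)*(-4)) - 68) = (-6 - 15)*sqrt((3 - 5*(-1/2)*(-4)) - 68) = -21*sqrt((3 + (5/2)*(-4)) - 68) = -21*sqrt((3 - 10) - 68) = -21*sqrt(-7 - 68) = -105*I*sqrt(3)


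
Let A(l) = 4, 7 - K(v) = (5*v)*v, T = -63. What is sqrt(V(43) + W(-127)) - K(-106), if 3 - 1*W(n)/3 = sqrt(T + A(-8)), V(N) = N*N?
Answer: 56173 + sqrt(1858 - 3*I*sqrt(59)) ≈ 56216.0 - 0.26729*I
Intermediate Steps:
K(v) = 7 - 5*v**2 (K(v) = 7 - 5*v*v = 7 - 5*v**2)
V(N) = N**2
W(n) = 9 - 3*I*sqrt(59) (W(n) = 9 - 3*sqrt(-63 + 4) = 9 - 3*I*sqrt(59))
sqrt(V(43) + W(-127)) - K(-106) = sqrt(43**2 + (9 - 3*I*sqrt(59))) - (7 - 5*(-106)**2) = sqrt(1849 + (9 - 3*I*sqrt(59))) - (7 - 5*11236) = sqrt(1858 - 3*I*sqrt(59)) - (7 - 56180) = sqrt(1858 - 3*I*sqrt(59)) - 1*(-56173) = sqrt(1858 - 3*I*sqrt(59)) + 56173 = 56173 + sqrt(1858 - 3*I*sqrt(59))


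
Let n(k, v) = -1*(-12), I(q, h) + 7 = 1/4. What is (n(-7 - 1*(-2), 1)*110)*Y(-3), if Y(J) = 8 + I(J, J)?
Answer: 1650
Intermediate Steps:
I(q, h) = -27/4 (I(q, h) = -7 + 1/4 = -7 + ¼ = -27/4)
n(k, v) = 12
Y(J) = 5/4 (Y(J) = 8 - 27/4 = 5/4)
(n(-7 - 1*(-2), 1)*110)*Y(-3) = (12*110)*(5/4) = 1320*(5/4) = 1650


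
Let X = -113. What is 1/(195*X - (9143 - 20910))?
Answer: -1/10268 ≈ -9.7390e-5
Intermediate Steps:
1/(195*X - (9143 - 20910)) = 1/(195*(-113) - (9143 - 20910)) = 1/(-22035 - 1*(-11767)) = 1/(-22035 + 11767) = 1/(-10268) = -1/10268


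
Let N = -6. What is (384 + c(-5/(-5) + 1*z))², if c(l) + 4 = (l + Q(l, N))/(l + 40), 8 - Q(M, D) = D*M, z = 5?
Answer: 76825225/529 ≈ 1.4523e+5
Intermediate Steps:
Q(M, D) = 8 - D*M
c(l) = -4 + (8 + 7*l)/(40 + l) (c(l) = -4 + (l + (8 - 1*(-6)*l))/(l + 40) = -4 + (l + (8 + 6*l))/(40 + l) = -4 + (8 + 7*l)/(40 + l))
(384 + c(-5/(-5) + 1*z))² = (384 + (-152 + 3*(-5/(-5) + 1*5))/(40 + (-5/(-5) + 1*5)))² = (384 + (-152 + 3*(-5*(-⅕) + 5))/(40 + (-5*(-⅕) + 5)))² = (384 + (-152 + 3*(1 + 5))/(40 + (1 + 5)))² = (384 + (-152 + 3*6)/(40 + 6))² = (384 + (-152 + 18)/46)² = (384 + (1/46)*(-134))² = (384 - 67/23)² = (8765/23)² = 76825225/529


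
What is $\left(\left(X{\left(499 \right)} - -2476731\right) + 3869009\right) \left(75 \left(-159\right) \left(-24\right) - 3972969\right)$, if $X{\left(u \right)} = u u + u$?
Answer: $-24315126379560$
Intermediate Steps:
$X{\left(u \right)} = u + u^{2}$ ($X{\left(u \right)} = u^{2} + u = u + u^{2}$)
$\left(\left(X{\left(499 \right)} - -2476731\right) + 3869009\right) \left(75 \left(-159\right) \left(-24\right) - 3972969\right) = \left(\left(499 \left(1 + 499\right) - -2476731\right) + 3869009\right) \left(75 \left(-159\right) \left(-24\right) - 3972969\right) = \left(\left(499 \cdot 500 + 2476731\right) + 3869009\right) \left(\left(-11925\right) \left(-24\right) - 3972969\right) = \left(\left(249500 + 2476731\right) + 3869009\right) \left(286200 - 3972969\right) = \left(2726231 + 3869009\right) \left(-3686769\right) = 6595240 \left(-3686769\right) = -24315126379560$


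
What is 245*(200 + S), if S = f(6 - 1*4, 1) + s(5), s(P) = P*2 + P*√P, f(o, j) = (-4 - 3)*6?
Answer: 41160 + 1225*√5 ≈ 43899.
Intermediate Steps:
f(o, j) = -42 (f(o, j) = -7*6 = -42)
s(P) = P^(3/2) + 2*P (s(P) = 2*P + P^(3/2) = P^(3/2) + 2*P)
S = -32 + 5*√5 (S = -42 + (5^(3/2) + 2*5) = -42 + (5*√5 + 10) = -42 + (10 + 5*√5) = -32 + 5*√5 ≈ -20.820)
245*(200 + S) = 245*(200 + (-32 + 5*√5)) = 245*(168 + 5*√5) = 41160 + 1225*√5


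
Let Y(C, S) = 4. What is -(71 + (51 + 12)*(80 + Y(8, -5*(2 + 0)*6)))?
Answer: -5363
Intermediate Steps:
-(71 + (51 + 12)*(80 + Y(8, -5*(2 + 0)*6))) = -(71 + (51 + 12)*(80 + 4)) = -(71 + 63*84) = -(71 + 5292) = -1*5363 = -5363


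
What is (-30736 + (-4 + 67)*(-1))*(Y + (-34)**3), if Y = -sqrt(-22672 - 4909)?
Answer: 1210523896 + 30799*I*sqrt(27581) ≈ 1.2105e+9 + 5.115e+6*I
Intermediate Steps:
Y = -I*sqrt(27581) (Y = -sqrt(-27581) = -I*sqrt(27581) ≈ -166.08*I)
(-30736 + (-4 + 67)*(-1))*(Y + (-34)**3) = (-30736 + (-4 + 67)*(-1))*(-I*sqrt(27581) + (-34)**3) = (-30736 + 63*(-1))*(-I*sqrt(27581) - 39304) = (-30736 - 63)*(-39304 - I*sqrt(27581)) = -30799*(-39304 - I*sqrt(27581)) = 1210523896 + 30799*I*sqrt(27581)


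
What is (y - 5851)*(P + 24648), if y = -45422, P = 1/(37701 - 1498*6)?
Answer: -12095608765275/9571 ≈ -1.2638e+9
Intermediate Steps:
P = 1/28713 (P = 1/(37701 - 8988) = 1/28713 ≈ 3.4827e-5)
(y - 5851)*(P + 24648) = (-45422 - 5851)*(1/28713 + 24648) = -51273*707718025/28713 = -12095608765275/9571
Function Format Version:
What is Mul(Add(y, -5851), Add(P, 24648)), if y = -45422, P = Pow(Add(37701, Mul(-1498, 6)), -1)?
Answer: Rational(-12095608765275, 9571) ≈ -1.2638e+9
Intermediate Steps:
P = Rational(1, 28713) (P = Pow(Add(37701, -8988), -1) = Pow(28713, -1) = Rational(1, 28713) ≈ 3.4827e-5)
Mul(Add(y, -5851), Add(P, 24648)) = Mul(Add(-45422, -5851), Add(Rational(1, 28713), 24648)) = Mul(-51273, Rational(707718025, 28713)) = Rational(-12095608765275, 9571)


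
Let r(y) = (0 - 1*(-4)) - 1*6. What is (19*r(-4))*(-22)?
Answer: 836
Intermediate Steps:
r(y) = -2 (r(y) = (0 + 4) - 6 = 4 - 6 = -2)
(19*r(-4))*(-22) = (19*(-2))*(-22) = -38*(-22) = 836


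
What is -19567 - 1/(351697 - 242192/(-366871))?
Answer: -2524684463850064/129027672279 ≈ -19567.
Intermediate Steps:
-19567 - 1/(351697 - 242192/(-366871)) = -19567 - 1/(351697 - 242192*(-1/366871)) = -19567 - 1/(351697 + 242192/366871) = -19567 - 1/129027672279/366871 = -19567 - 1*366871/129027672279 = -19567 - 366871/129027672279 = -2524684463850064/129027672279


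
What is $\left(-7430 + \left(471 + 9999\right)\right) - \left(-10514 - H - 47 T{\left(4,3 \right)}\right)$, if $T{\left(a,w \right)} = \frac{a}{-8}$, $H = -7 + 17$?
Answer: $\frac{27081}{2} \approx 13541.0$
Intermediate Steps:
$H = 10$
$T{\left(a,w \right)} = - \frac{a}{8}$ ($T{\left(a,w \right)} = a \left(- \frac{1}{8}\right) = - \frac{a}{8}$)
$\left(-7430 + \left(471 + 9999\right)\right) - \left(-10514 - H - 47 T{\left(4,3 \right)}\right) = \left(-7430 + \left(471 + 9999\right)\right) + \left(\left(10 + 47 \left(\left(- \frac{1}{8}\right) 4\right)\right) - -10514\right) = \left(-7430 + 10470\right) + \left(\left(10 + 47 \left(- \frac{1}{2}\right)\right) + 10514\right) = 3040 + \left(\left(10 - \frac{47}{2}\right) + 10514\right) = 3040 + \left(- \frac{27}{2} + 10514\right) = 3040 + \frac{21001}{2} = \frac{27081}{2}$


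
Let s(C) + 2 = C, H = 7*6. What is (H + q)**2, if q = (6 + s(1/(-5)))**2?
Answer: 1990921/625 ≈ 3185.5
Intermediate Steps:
H = 42
s(C) = -2 + C
q = 361/25 (q = (6 + (-2 + 1/(-5)))**2 = (6 + (-2 - 1/5))**2 = (6 - 11/5)**2 = (19/5)**2 = 361/25 ≈ 14.440)
(H + q)**2 = (42 + 361/25)**2 = (1411/25)**2 = 1990921/625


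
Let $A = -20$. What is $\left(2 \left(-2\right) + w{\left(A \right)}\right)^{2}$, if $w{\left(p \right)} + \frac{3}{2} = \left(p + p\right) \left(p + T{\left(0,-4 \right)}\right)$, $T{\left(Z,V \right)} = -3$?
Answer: $\frac{3345241}{4} \approx 8.3631 \cdot 10^{5}$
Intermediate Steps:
$w{\left(p \right)} = - \frac{3}{2} + 2 p \left(-3 + p\right)$ ($w{\left(p \right)} = - \frac{3}{2} + \left(p + p\right) \left(p - 3\right) = - \frac{3}{2} + 2 p \left(-3 + p\right)$)
$\left(2 \left(-2\right) + w{\left(A \right)}\right)^{2} = \left(2 \left(-2\right) - \left(- \frac{237}{2} - 800\right)\right)^{2} = \left(-4 + \left(- \frac{3}{2} + 120 + 2 \cdot 400\right)\right)^{2} = \left(-4 + \left(- \frac{3}{2} + 120 + 800\right)\right)^{2} = \left(-4 + \frac{1837}{2}\right)^{2} = \left(\frac{1829}{2}\right)^{2} = \frac{3345241}{4}$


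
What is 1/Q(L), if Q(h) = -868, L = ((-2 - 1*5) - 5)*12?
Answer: -1/868 ≈ -0.0011521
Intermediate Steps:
L = -144 (L = ((-2 - 5) - 5)*12 = (-7 - 5)*12 = -12*12 = -144)
1/Q(L) = 1/(-868) = -1/868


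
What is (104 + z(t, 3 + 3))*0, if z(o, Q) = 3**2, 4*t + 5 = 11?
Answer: 0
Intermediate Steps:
t = 3/2 (t = -5/4 + (1/4)*11 = -5/4 + 11/4 = 3/2 ≈ 1.5000)
z(o, Q) = 9
(104 + z(t, 3 + 3))*0 = (104 + 9)*0 = 113*0 = 0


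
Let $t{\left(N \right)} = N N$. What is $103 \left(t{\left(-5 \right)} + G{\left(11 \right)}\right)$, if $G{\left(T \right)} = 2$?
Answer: $2781$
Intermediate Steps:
$t{\left(N \right)} = N^{2}$
$103 \left(t{\left(-5 \right)} + G{\left(11 \right)}\right) = 103 \left(\left(-5\right)^{2} + 2\right) = 103 \left(25 + 2\right) = 103 \cdot 27 = 2781$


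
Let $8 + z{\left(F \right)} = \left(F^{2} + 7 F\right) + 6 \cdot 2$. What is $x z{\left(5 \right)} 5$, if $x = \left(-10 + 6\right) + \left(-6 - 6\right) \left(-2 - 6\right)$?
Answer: $29440$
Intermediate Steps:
$z{\left(F \right)} = 4 + F^{2} + 7 F$ ($z{\left(F \right)} = -8 + \left(\left(F^{2} + 7 F\right) + 6 \cdot 2\right) = -8 + \left(\left(F^{2} + 7 F\right) + 12\right) = -8 + \left(12 + F^{2} + 7 F\right) = 4 + F^{2} + 7 F$)
$x = 92$ ($x = -4 - -96 = -4 + 96 = 92$)
$x z{\left(5 \right)} 5 = 92 \left(4 + 5^{2} + 7 \cdot 5\right) 5 = 92 \left(4 + 25 + 35\right) 5 = 92 \cdot 64 \cdot 5 = 5888 \cdot 5 = 29440$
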